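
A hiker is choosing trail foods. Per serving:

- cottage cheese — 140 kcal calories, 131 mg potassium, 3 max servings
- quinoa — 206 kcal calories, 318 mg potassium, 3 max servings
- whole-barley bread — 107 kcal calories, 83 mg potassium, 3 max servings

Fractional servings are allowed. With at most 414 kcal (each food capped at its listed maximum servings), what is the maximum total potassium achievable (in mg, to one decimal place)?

Potassium per kcal: quinoa 1.544, cottage cheese 0.9357, whole-barley bread 0.7757.
Take 2.01 servings of quinoa: uses 414 kcal, +639.1 mg potassium (running total 639.1 mg).
Greedy by best ratio exhausts the calories allowance optimally: 639.1 mg.

639.1 mg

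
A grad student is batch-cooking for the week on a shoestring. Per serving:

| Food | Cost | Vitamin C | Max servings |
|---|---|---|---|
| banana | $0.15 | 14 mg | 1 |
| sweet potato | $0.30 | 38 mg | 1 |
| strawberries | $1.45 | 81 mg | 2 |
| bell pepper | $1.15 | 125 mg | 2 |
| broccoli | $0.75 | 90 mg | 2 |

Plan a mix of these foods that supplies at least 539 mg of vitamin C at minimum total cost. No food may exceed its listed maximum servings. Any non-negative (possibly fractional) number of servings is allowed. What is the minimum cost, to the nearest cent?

Cost per mg of vitamin C: sweet potato $0.0079, broccoli $0.0083, bell pepper $0.0092, banana $0.0107, strawberries $0.0179.
Take 1 serving of sweet potato: +38.0 mg vitamin C for $0.30 (total $0.30, still need 501.0 mg).
Take 2 servings of broccoli: +180.0 mg vitamin C for $1.50 (total $1.80, still need 321.0 mg).
Take 2 servings of bell pepper: +250.0 mg vitamin C for $2.30 (total $4.10, still need 71.0 mg).
Take 1 serving of banana: +14.0 mg vitamin C for $0.15 (total $4.25, still need 57.0 mg).
Take 0.7037 servings of strawberries: +57.0 mg vitamin C for $1.02 (total $5.27, still need 0.0 mg).
Filling from the cheapest source first is optimal under one linear minimum: $5.27.

$5.27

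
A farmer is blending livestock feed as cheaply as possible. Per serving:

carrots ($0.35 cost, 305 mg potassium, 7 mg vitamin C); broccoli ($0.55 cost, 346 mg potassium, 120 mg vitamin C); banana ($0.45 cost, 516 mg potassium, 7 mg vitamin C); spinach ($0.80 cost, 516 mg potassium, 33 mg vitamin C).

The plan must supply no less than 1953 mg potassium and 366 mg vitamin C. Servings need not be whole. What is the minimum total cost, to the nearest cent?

$2.43

For a min-cost LP with two ≥-constraints, a basic feasible solution has at most two positive variables.
carrots only: max(1953/305, 366/7) = 52.29 servings → $18.30.
broccoli only: max(1953/346, 366/120) = 5.645 servings → $3.10.
banana only: max(1953/516, 366/7) = 52.29 servings → $23.53.
spinach only: max(1953/516, 366/33) = 11.09 servings → $8.87.
carrots + broccoli with both tight: 3.152 servings and 2.866 servings → $2.68.
carrots + banana with both targets exact would need a negative amount; discard.
carrots + spinach: intersection lies outside the first quadrant.
broccoli + banana with both tight: 2.944 servings and 1.811 servings → $2.43.
broccoli + spinach with both tight: 2.463 servings and 2.133 servings → $3.06.
banana + spinach: intersection lies outside the first quadrant.
So the least-cost plan costs $2.43.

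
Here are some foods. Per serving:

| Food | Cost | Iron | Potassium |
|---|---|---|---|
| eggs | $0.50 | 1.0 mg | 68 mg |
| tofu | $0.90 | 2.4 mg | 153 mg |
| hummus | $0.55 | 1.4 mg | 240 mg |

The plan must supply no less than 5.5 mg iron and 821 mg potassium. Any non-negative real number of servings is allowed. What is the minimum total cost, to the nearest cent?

eggs only: max(5.5/1.0, 821/68) = 12.07 servings → $6.04.
tofu only: max(5.5/2.4, 821/153) = 5.366 servings → $4.83.
hummus only: max(5.5/1.4, 821/240) = 3.929 servings → $2.16.
eggs + tofu with both targets exact would need a negative amount; discard.
eggs + hummus with both tight: 1.178 servings and 3.087 servings → $2.29.
tofu + hummus with both tight: 0.4715 servings and 3.12 servings → $2.14.
So the least-cost plan costs $2.14.

$2.14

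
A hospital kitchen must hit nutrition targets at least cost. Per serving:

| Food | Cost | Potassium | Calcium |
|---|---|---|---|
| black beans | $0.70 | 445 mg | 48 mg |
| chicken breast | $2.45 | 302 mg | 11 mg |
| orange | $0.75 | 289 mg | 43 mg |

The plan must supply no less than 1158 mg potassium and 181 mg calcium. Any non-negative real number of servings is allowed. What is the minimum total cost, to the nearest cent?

An LP optimum is at a vertex; with two nutrient constraints at most two foods are used. Check each candidate.
black beans only: max(1158/445, 181/48) = 3.771 servings → $2.64.
chicken breast only: max(1158/302, 181/11) = 16.45 servings → $40.31.
orange only: max(1158/289, 181/43) = 4.209 servings → $3.16.
black beans + chicken breast with both targets exact would need a negative amount; discard.
black beans + orange with both targets exact would need a negative amount; discard.
chicken breast + orange: the both-tight solution has a negative serving — not a feasible corner.
Cheapest feasible corner: $2.64.

$2.64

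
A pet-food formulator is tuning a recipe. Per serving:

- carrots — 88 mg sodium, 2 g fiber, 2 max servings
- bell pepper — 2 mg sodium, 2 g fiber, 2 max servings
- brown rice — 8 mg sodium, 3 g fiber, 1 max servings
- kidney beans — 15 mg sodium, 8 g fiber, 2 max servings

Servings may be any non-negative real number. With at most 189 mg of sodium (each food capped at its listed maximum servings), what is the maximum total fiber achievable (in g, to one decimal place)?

Fiber per mg sodium: bell pepper 1, kidney beans 0.5333, brown rice 0.375, carrots 0.02273.
Take 2 servings of bell pepper: uses 4 mg sodium, +4.0 g fiber (running total 4.0 g).
Take 2 servings of kidney beans: uses 30 mg sodium, +16.0 g fiber (running total 20.0 g).
Take 1 serving of brown rice: uses 8 mg sodium, +3.0 g fiber (running total 23.0 g).
Take 1.67 servings of carrots: uses 147 mg sodium, +3.3 g fiber (running total 26.3 g).
Greedy by best ratio exhausts the sodium allowance optimally: 26.3 g.

26.3 g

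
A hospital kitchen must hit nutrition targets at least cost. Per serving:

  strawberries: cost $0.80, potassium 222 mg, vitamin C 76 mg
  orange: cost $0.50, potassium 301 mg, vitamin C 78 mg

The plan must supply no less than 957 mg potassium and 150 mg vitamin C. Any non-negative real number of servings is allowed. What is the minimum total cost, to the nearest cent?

$1.59

For a min-cost LP with two ≥-constraints, a basic feasible solution has at most two positive variables.
strawberries only: max(957/222, 150/76) = 4.311 servings → $3.45.
orange only: max(957/301, 150/78) = 3.179 servings → $1.59.
strawberries + orange with both targets exact would need a negative amount; discard.
Cheapest feasible corner: $1.59.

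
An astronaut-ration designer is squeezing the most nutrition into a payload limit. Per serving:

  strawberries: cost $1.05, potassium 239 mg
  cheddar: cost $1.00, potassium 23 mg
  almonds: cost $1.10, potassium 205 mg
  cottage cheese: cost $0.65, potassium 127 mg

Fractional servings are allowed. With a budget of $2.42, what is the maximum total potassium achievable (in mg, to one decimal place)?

550.8 mg

Potassium per dollar: strawberries 227.6, cottage cheese 195.4, almonds 186.4, cheddar 23.
With no serving limits, spend the whole cost allowance on strawberries: $2.42 / $1.05 × 239 mg = 550.8 mg.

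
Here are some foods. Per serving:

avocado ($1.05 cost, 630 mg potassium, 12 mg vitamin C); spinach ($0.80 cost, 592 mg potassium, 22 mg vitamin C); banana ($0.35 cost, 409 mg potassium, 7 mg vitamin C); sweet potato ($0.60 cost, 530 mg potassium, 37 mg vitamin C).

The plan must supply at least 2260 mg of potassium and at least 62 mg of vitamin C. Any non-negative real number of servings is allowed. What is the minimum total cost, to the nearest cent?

Two binding constraints pin down two serving amounts, so the optimal mix uses at most two foods. The candidates are each food alone (scaled to the tighter of potassium/vitamin C) and each pair with both constraints tight.
avocado only: max(2260/630, 62/12) = 5.167 servings → $5.42.
spinach only: max(2260/592, 62/22) = 3.818 servings → $3.05.
banana only: max(2260/409, 62/7) = 8.857 servings → $3.10.
sweet potato only: max(2260/530, 62/37) = 4.264 servings → $2.56.
avocado + spinach with both tight: 1.927 servings and 1.767 servings → $3.44.
avocado + banana with both targets exact would need a negative amount; discard.
avocado + sweet potato with both tight: 2.995 servings and 0.7044 servings → $3.57.
spinach + banana with both tight: 1.965 servings and 2.681 servings → $2.51.
spinach + sweet potato with both targets exact would need a negative amount; discard.
banana + sweet potato with both tight: 4.444 servings and 0.835 servings → $2.06.
The minimum over all feasible corners is $2.06.

$2.06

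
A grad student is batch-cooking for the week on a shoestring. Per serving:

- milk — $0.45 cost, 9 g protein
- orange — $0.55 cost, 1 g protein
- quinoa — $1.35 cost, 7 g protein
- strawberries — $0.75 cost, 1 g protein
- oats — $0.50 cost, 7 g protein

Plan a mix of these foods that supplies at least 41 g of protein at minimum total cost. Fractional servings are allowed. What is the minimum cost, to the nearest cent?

Cost per g of protein: milk $0.0500, oats $0.0714, quinoa $0.1929, orange $0.5500, strawberries $0.7500.
With no serving limits, use only milk: 41 g / 9 g = 4.556 servings × $0.45 = $2.05.

$2.05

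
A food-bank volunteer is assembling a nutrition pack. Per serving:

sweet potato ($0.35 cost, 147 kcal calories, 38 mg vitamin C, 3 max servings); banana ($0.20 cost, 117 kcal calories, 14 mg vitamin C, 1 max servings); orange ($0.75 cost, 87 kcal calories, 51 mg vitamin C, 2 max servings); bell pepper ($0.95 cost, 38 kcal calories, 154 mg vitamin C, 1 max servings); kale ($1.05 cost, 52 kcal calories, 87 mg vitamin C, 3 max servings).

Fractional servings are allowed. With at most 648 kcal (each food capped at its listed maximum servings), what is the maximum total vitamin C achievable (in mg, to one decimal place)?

Vitamin C per kcal: bell pepper 4.053, kale 1.673, orange 0.5862, sweet potato 0.2585, banana 0.1197.
Take 1 serving of bell pepper: uses 38 kcal, +154.0 mg vitamin C (running total 154.0 mg).
Take 3 servings of kale: uses 156 kcal, +261.0 mg vitamin C (running total 415.0 mg).
Take 2 servings of orange: uses 174 kcal, +102.0 mg vitamin C (running total 517.0 mg).
Take 1.905 servings of sweet potato: uses 280 kcal, +72.4 mg vitamin C (running total 589.4 mg).
Filling greedily by vitamin C-per-kcal is optimal for one linear limit, giving 589.4 mg.

589.4 mg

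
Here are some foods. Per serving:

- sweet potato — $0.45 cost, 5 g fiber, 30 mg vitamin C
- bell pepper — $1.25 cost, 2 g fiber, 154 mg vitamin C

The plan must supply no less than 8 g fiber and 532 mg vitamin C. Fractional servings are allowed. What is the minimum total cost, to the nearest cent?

$4.37

At the optimum either one food covers both requirements or two foods hit both targets exactly; no other combination can be cheaper.
sweet potato only: max(8/5, 532/30) = 17.73 servings → $7.98.
bell pepper only: max(8/2, 532/154) = 4 servings → $5.00.
sweet potato + bell pepper with both tight: 0.2366 servings and 3.408 servings → $4.37.
The minimum over all feasible corners is $4.37.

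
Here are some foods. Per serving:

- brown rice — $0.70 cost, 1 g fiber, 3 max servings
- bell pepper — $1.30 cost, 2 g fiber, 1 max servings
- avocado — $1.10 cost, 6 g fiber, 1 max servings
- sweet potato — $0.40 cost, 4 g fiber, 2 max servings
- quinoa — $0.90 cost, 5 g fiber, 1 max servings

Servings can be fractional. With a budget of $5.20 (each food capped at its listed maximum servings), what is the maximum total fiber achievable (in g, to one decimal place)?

Fiber per dollar: sweet potato 10, quinoa 5.556, avocado 5.455, bell pepper 1.538, brown rice 1.429.
Take 2 servings of sweet potato: spends $0.80, +8.0 g fiber (running total 8.0 g).
Take 1 serving of quinoa: spends $0.90, +5.0 g fiber (running total 13.0 g).
Take 1 serving of avocado: spends $1.10, +6.0 g fiber (running total 19.0 g).
Take 1 serving of bell pepper: spends $1.30, +2.0 g fiber (running total 21.0 g).
Take 1.571 servings of brown rice: spends $1.10, +1.6 g fiber (running total 22.6 g).
Filling greedily by fiber-per-dollar is optimal for one linear limit, giving 22.6 g.

22.6 g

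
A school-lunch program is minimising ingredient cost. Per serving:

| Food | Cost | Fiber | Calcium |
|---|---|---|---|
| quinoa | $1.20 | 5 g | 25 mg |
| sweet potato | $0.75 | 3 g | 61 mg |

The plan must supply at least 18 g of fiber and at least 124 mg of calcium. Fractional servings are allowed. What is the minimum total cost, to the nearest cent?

Check every corner: each single food scaled to meet both minima, and each pair solved so both constraints bind.
quinoa only: max(18/5, 124/25) = 4.96 servings → $5.95.
sweet potato only: max(18/3, 124/61) = 6 servings → $4.50.
quinoa + sweet potato with both tight: 3.157 servings and 0.7391 servings → $4.34.
The minimum over all feasible corners is $4.34.

$4.34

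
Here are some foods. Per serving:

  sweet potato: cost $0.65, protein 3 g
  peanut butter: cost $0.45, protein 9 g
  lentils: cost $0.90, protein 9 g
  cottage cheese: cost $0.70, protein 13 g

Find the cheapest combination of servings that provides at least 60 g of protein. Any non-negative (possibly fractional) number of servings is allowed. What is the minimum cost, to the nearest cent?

Cost per g of protein: peanut butter $0.0500, cottage cheese $0.0538, lentils $0.1000, sweet potato $0.2167.
With no serving limits, use only peanut butter: 60 g / 9 g = 6.667 servings × $0.45 = $3.00.

$3.00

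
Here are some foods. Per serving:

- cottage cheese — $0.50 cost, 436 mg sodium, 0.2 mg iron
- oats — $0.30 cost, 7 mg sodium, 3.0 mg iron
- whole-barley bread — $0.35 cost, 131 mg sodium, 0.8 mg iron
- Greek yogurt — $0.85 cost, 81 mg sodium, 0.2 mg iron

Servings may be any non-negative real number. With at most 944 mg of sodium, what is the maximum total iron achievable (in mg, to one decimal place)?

404.6 mg

Iron per mg sodium: oats 0.4286, whole-barley bread 0.006107, Greek yogurt 0.002469, cottage cheese 0.0004587.
With no serving limits, spend the whole sodium allowance on oats: 944 mg / 7 mg × 3.0 mg = 404.6 mg.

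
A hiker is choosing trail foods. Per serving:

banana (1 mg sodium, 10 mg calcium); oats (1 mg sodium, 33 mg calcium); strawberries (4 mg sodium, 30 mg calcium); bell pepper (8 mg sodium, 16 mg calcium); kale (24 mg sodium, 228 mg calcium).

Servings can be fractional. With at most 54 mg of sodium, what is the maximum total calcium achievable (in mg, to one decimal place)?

Calcium per mg sodium: oats 33, banana 10, kale 9.5, strawberries 7.5, bell pepper 2.
With no serving limits, spend the whole sodium allowance on oats: 54 mg / 1 mg × 33 mg = 1782.0 mg.

1782.0 mg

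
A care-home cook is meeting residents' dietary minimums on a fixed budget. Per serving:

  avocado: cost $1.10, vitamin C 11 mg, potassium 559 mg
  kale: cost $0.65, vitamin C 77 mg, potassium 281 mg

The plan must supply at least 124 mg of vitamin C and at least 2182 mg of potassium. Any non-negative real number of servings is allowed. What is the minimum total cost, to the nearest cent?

$4.40

A basic optimal solution has at most two foods positive. Try each food alone and each pair with both targets met exactly.
avocado only: max(124/11, 2182/559) = 11.27 servings → $12.40.
kale only: max(124/77, 2182/281) = 7.765 servings → $5.05.
avocado + kale with both tight: 3.333 servings and 1.134 servings → $4.40.
The minimum over all feasible corners is $4.40.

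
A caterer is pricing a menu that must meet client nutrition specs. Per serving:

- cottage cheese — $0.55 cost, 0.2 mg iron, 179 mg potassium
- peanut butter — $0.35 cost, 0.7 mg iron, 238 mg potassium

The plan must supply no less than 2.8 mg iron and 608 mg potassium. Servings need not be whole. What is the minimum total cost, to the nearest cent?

Check every corner: each single food scaled to meet both minima, and each pair solved so both constraints bind.
cottage cheese only: max(2.8/0.2, 608/179) = 14 servings → $7.70.
peanut butter only: max(2.8/0.7, 608/238) = 4 servings → $1.40.
cottage cheese + peanut butter: intersection lies outside the first quadrant.
Cheapest feasible corner: $1.40.

$1.40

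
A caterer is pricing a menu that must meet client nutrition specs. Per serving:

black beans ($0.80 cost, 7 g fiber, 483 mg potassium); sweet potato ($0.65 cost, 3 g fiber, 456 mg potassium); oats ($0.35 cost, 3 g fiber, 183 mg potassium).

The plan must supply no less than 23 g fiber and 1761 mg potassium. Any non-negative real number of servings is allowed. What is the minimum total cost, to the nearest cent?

black beans only: max(23/7, 1761/483) = 3.646 servings → $2.92.
sweet potato only: max(23/3, 1761/456) = 7.667 servings → $4.98.
oats only: max(23/3, 1761/183) = 9.623 servings → $3.37.
black beans + sweet potato with both tight: 2.986 servings and 0.6988 servings → $2.84.
black beans + oats: intersection lies outside the first quadrant.
sweet potato + oats with both tight: 1.311 servings and 6.355 servings → $3.08.
So the least-cost plan costs $2.84.

$2.84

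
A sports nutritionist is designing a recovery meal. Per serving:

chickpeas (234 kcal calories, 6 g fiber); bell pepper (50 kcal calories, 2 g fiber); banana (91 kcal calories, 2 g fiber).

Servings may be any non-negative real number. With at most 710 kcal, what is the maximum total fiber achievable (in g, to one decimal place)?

Fiber per kcal: bell pepper 0.04, chickpeas 0.02564, banana 0.02198.
With no serving limits, spend the whole calories allowance on bell pepper: 710 kcal / 50 kcal × 2 g = 28.4 g.

28.4 g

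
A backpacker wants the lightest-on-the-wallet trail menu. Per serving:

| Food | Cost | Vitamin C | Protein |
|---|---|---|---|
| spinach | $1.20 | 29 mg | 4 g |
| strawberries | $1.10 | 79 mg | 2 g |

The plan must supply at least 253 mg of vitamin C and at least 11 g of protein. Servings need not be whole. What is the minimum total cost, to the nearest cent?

For a min-cost LP with two ≥-constraints, a basic feasible solution has at most two positive variables.
spinach only: max(253/29, 11/4) = 8.724 servings → $10.47.
strawberries only: max(253/79, 11/2) = 5.5 servings → $6.05.
spinach + strawberries with both tight: 1.407 servings and 2.686 servings → $4.64.
Cheapest feasible corner: $4.64.

$4.64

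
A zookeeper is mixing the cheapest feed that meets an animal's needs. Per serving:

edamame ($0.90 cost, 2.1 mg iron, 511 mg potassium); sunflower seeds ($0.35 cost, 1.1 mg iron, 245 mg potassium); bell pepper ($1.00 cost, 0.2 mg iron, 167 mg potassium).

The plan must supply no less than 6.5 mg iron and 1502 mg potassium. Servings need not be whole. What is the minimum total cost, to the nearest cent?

$2.15

For a min-cost LP with two ≥-constraints, a basic feasible solution has at most two positive variables.
edamame only: max(6.5/2.1, 1502/511) = 3.095 servings → $2.79.
sunflower seeds only: max(6.5/1.1, 1502/245) = 6.131 servings → $2.15.
bell pepper only: max(6.5/0.2, 1502/167) = 32.5 servings → $32.50.
edamame + sunflower seeds with both tight: 1.254 servings and 3.515 servings → $2.36.
edamame + bell pepper: the both-tight solution has a negative serving — not a feasible corner.
sunflower seeds + bell pepper with both tight: 5.829 servings and 0.4432 servings → $2.48.
So the least-cost plan costs $2.15.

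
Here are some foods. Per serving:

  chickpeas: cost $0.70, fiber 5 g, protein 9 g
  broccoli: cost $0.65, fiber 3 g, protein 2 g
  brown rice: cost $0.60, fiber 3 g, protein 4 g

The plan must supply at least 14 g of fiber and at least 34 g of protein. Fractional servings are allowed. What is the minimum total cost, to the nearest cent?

chickpeas only: max(14/5, 34/9) = 3.778 servings → $2.64.
broccoli only: max(14/3, 34/2) = 17 servings → $11.05.
brown rice only: max(14/3, 34/4) = 8.5 servings → $5.10.
chickpeas + broccoli: intersection lies outside the first quadrant.
chickpeas + brown rice with both targets exact would need a negative amount; discard.
broccoli + brown rice: the both-tight solution has a negative serving — not a feasible corner.
So the least-cost plan costs $2.64.

$2.64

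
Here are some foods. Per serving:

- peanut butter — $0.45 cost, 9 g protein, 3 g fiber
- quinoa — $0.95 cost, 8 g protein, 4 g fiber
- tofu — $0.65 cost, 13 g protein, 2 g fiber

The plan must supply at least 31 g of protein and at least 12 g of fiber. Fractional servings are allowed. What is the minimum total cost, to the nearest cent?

$1.80

Minimising a linear cost over {protein ≥ 31, fiber ≥ 12, servings ≥ 0} — the optimum is at a vertex, using one or two foods.
peanut butter only: max(31/9, 12/3) = 4 servings → $1.80.
quinoa only: max(31/8, 12/4) = 3.875 servings → $3.68.
tofu only: max(31/13, 12/2) = 6 servings → $3.90.
peanut butter + quinoa with both tight: 2.333 servings and 1.25 servings → $2.24.
peanut butter + tofu: the both-tight solution has a negative serving — not a feasible corner.
quinoa + tofu with both tight: 2.611 servings and 0.7778 servings → $2.99.
Cheapest feasible corner: $1.80.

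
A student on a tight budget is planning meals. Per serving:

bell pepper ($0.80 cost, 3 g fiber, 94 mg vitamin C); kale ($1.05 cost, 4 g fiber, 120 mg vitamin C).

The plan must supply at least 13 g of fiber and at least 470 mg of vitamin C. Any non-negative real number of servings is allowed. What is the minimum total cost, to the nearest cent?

$4.00

With two linear requirements the optimum uses one or two foods; enumerate the corners.
bell pepper only: max(13/3, 470/94) = 5 servings → $4.00.
kale only: max(13/4, 470/120) = 3.917 servings → $4.11.
bell pepper + kale with both targets exact would need a negative amount; discard.
The minimum over all feasible corners is $4.00.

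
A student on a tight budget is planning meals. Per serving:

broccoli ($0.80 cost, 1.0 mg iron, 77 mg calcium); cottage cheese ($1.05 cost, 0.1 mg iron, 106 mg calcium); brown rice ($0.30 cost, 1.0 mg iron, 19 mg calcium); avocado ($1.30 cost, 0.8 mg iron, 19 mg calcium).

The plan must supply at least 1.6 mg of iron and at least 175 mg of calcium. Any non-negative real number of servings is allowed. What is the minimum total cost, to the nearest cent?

At the optimum either one food covers both requirements or two foods hit both targets exactly; no other combination can be cheaper.
broccoli only: max(1.6/1.0, 175/77) = 2.273 servings → $1.82.
cottage cheese only: max(1.6/0.1, 175/106) = 16 servings → $16.80.
brown rice only: max(1.6/1.0, 175/19) = 9.211 servings → $2.76.
avocado only: max(1.6/0.8, 175/19) = 9.211 servings → $11.97.
broccoli + cottage cheese with both tight: 1.547 servings and 0.527 servings → $1.79.
broccoli + brown rice: intersection lies outside the first quadrant.
broccoli + avocado: the both-tight solution has a negative serving — not a feasible corner.
cottage cheese + brown rice with both tight: 1.389 servings and 1.461 servings → $1.90.
cottage cheese + avocado with both tight: 1.322 servings and 1.835 servings → $3.77.
brown rice + avocado with both targets exact would need a negative amount; discard.
Cheapest feasible corner: $1.79.

$1.79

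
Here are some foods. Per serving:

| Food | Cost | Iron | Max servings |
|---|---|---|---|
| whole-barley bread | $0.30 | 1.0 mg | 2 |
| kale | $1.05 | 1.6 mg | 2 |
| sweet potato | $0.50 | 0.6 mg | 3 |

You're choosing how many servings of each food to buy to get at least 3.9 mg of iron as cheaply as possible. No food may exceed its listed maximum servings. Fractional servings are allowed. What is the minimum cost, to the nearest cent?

$1.85

Cost per mg of iron: whole-barley bread $0.3000, kale $0.6562, sweet potato $0.8333.
Take 2 servings of whole-barley bread: +2.0 mg iron for $0.60 (total $0.60, still need 1.9 mg).
Take 1.188 servings of kale: +1.9 mg iron for $1.25 (total $1.85, still need 0.0 mg).
Filling from the cheapest source first is optimal under one linear minimum: $1.85.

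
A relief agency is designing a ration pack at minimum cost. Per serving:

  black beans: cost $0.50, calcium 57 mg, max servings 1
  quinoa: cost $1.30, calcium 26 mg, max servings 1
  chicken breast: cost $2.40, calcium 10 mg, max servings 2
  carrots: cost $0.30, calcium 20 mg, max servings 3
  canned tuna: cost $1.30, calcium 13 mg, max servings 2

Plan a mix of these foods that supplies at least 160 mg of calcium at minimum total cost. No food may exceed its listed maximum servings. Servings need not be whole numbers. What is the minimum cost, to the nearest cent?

$4.40

Cost per mg of calcium: black beans $0.0088, carrots $0.0150, quinoa $0.0500, canned tuna $0.1000, chicken breast $0.2400.
Take 1 serving of black beans: +57.0 mg calcium for $0.50 (total $0.50, still need 103.0 mg).
Take 3 servings of carrots: +60.0 mg calcium for $0.90 (total $1.40, still need 43.0 mg).
Take 1 serving of quinoa: +26.0 mg calcium for $1.30 (total $2.70, still need 17.0 mg).
Take 1.308 servings of canned tuna: +17.0 mg calcium for $1.70 (total $4.40, still need 0.0 mg).
Greedy by cheapest-per-mg is optimal for a single linear constraint, so the minimum cost is $4.40.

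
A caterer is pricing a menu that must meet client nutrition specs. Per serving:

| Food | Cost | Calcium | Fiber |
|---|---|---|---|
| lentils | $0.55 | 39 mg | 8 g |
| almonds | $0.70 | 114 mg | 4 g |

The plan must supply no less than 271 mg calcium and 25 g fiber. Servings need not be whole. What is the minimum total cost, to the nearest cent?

Minimising a linear cost over {calcium ≥ 271, fiber ≥ 25, servings ≥ 0} — the optimum is at a vertex, using one or two foods.
lentils only: max(271/39, 25/8) = 6.949 servings → $3.82.
almonds only: max(271/114, 25/4) = 6.25 servings → $4.38.
lentils + almonds with both tight: 2.336 servings and 1.578 servings → $2.39.
Cheapest feasible corner: $2.39.

$2.39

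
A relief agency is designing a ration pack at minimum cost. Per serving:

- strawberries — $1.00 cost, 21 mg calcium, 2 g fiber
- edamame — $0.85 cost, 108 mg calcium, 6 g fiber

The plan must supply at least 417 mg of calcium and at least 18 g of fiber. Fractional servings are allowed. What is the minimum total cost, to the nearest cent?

Check every corner: each single food scaled to meet both minima, and each pair solved so both constraints bind.
strawberries only: max(417/21, 18/2) = 19.86 servings → $19.86.
edamame only: max(417/108, 18/6) = 3.861 servings → $3.28.
strawberries + edamame with both targets exact would need a negative amount; discard.
So the least-cost plan costs $3.28.

$3.28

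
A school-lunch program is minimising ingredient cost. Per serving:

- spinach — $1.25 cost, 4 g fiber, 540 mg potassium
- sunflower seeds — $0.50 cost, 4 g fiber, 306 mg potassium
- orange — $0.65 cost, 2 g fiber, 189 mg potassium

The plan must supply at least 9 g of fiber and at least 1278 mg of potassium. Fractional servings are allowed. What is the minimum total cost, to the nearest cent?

Compare the cost at each extreme point of the feasible region.
spinach only: max(9/4, 1278/540) = 2.367 servings → $2.96.
sunflower seeds only: max(9/4, 1278/306) = 4.176 servings → $2.09.
orange only: max(9/2, 1278/189) = 6.762 servings → $4.40.
spinach + sunflower seeds: the both-tight solution has a negative serving — not a feasible corner.
spinach + orange with both targets exact would need a negative amount; discard.
sunflower seeds + orange: the both-tight solution has a negative serving — not a feasible corner.
The minimum over all feasible corners is $2.09.

$2.09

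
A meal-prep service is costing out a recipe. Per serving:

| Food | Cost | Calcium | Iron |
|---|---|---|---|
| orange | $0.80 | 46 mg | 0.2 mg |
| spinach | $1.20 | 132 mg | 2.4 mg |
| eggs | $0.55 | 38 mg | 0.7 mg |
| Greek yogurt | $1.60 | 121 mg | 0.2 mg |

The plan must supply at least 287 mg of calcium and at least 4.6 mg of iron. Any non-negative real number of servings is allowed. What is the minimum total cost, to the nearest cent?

$2.61

Check every corner: each single food scaled to meet both minima, and each pair solved so both constraints bind.
orange only: max(287/46, 4.6/0.2) = 23 servings → $18.40.
spinach only: max(287/132, 4.6/2.4) = 2.174 servings → $2.61.
eggs only: max(287/38, 4.6/0.7) = 7.553 servings → $4.15.
Greek yogurt only: max(287/121, 4.6/0.2) = 23 servings → $36.80.
orange + spinach with both tight: 0.9714 servings and 1.836 servings → $2.98.
orange + eggs with both tight: 1.061 servings and 6.268 servings → $4.30.
orange + Greek yogurt with both targets exact would need a negative amount; discard.
spinach + eggs: intersection lies outside the first quadrant.
spinach + Greek yogurt with both tight: 1.891 servings and 0.3091 servings → $2.76.
eggs + Greek yogurt with both tight: 6.475 servings and 0.3385 servings → $4.10.
So the least-cost plan costs $2.61.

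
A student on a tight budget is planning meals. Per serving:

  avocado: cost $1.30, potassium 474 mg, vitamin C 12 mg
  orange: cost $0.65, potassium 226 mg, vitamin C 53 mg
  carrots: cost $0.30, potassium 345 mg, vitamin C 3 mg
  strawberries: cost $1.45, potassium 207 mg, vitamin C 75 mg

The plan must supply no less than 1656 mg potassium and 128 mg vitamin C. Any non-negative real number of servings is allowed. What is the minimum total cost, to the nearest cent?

Minimising a linear cost over {potassium ≥ 1656, vitamin C ≥ 128, servings ≥ 0} — the optimum is at a vertex, using one or two foods.
avocado only: max(1656/474, 128/12) = 10.67 servings → $13.87.
orange only: max(1656/226, 128/53) = 7.327 servings → $4.76.
carrots only: max(1656/345, 128/3) = 42.67 servings → $12.80.
strawberries only: max(1656/207, 128/75) = 8 servings → $11.60.
avocado + orange with both tight: 2.626 servings and 1.821 servings → $4.60.
avocado + carrots: intersection lies outside the first quadrant.
avocado + strawberries with both tight: 2.955 servings and 1.234 servings → $5.63.
orange + carrots with both tight: 2.226 servings and 3.342 servings → $2.45.
orange + strawberries: the both-tight solution has a negative serving — not a feasible corner.
carrots + strawberries with both tight: 3.869 servings and 1.552 servings → $3.41.
Cheapest feasible corner: $2.45.

$2.45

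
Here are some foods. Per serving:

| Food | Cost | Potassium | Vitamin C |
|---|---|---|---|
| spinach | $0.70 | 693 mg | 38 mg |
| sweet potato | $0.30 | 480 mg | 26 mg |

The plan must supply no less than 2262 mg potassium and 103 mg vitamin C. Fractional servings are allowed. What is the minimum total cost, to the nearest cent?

Minimising a linear cost over {potassium ≥ 2262, vitamin C ≥ 103, servings ≥ 0} — the optimum is at a vertex, using one or two foods.
spinach only: max(2262/693, 103/38) = 3.264 servings → $2.28.
sweet potato only: max(2262/480, 103/26) = 4.713 servings → $1.41.
spinach + sweet potato: the both-tight solution has a negative serving — not a feasible corner.
Cheapest feasible corner: $1.41.

$1.41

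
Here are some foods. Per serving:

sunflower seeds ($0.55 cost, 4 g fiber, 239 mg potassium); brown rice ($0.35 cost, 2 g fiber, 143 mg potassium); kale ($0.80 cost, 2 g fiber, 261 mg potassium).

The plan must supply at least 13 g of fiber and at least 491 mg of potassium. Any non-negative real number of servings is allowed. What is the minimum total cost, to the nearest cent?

With two linear requirements the optimum uses one or two foods; enumerate the corners.
sunflower seeds only: max(13/4, 491/239) = 3.25 servings → $1.79.
brown rice only: max(13/2, 491/143) = 6.5 servings → $2.27.
kale only: max(13/2, 491/261) = 6.5 servings → $5.20.
sunflower seeds + brown rice: the both-tight solution has a negative serving — not a feasible corner.
sunflower seeds + kale with both targets exact would need a negative amount; discard.
brown rice + kale: the both-tight solution has a negative serving — not a feasible corner.
Cheapest feasible corner: $1.79.

$1.79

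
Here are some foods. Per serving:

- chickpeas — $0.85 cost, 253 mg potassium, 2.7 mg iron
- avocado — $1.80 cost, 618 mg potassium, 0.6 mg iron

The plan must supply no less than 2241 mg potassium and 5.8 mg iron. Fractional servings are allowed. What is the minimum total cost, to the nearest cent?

chickpeas only: max(2241/253, 5.8/2.7) = 8.858 servings → $7.53.
avocado only: max(2241/618, 5.8/0.6) = 9.667 servings → $17.40.
chickpeas + avocado with both tight: 1.477 servings and 3.022 servings → $6.69.
Cheapest feasible corner: $6.69.

$6.69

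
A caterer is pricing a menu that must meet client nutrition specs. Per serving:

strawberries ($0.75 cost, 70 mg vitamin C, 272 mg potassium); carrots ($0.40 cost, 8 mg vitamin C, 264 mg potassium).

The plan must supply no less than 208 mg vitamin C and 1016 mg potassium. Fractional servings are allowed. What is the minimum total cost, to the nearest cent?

$2.51

Compare the cost at each extreme point of the feasible region.
strawberries only: max(208/70, 1016/272) = 3.735 servings → $2.80.
carrots only: max(208/8, 1016/264) = 26 servings → $10.40.
strawberries + carrots with both tight: 2.869 servings and 0.8921 servings → $2.51.
Cheapest feasible corner: $2.51.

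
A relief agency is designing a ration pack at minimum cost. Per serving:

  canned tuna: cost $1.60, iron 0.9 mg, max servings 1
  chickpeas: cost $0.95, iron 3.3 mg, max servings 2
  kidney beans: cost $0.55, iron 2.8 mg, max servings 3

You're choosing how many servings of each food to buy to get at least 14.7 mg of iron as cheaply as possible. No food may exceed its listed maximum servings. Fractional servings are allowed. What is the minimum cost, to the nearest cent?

Cost per mg of iron: kidney beans $0.1964, chickpeas $0.2879, canned tuna $1.7778.
Take 3 servings of kidney beans: +8.4 mg iron for $1.65 (total $1.65, still need 6.3 mg).
Take 1.909 servings of chickpeas: +6.3 mg iron for $1.81 (total $3.46, still need 0.0 mg).
Greedy by cheapest-per-mg is optimal for a single linear constraint, so the minimum cost is $3.46.

$3.46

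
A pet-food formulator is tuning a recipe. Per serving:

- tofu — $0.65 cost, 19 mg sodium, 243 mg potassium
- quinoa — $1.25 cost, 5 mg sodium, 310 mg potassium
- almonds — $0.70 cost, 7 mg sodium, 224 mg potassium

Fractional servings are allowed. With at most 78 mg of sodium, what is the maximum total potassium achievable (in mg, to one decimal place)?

Potassium per mg sodium: quinoa 62, almonds 32, tofu 12.79.
With no serving limits, spend the whole sodium allowance on quinoa: 78 mg / 5 mg × 310 mg = 4836.0 mg.

4836.0 mg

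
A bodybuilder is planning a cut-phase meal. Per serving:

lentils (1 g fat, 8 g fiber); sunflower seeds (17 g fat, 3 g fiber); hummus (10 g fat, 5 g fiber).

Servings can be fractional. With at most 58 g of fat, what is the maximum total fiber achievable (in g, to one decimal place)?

464.0 g

Fiber per g fat: lentils 8, hummus 0.5, sunflower seeds 0.1765.
With no serving limits, spend the whole fat allowance on lentils: 58 g / 1 g × 8 g = 464.0 g.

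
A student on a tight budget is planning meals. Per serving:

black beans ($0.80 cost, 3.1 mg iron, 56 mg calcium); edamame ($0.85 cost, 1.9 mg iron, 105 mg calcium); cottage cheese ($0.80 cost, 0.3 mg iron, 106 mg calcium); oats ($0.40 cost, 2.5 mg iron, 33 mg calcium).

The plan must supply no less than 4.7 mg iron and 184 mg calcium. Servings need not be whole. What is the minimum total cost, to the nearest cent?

$1.59

An LP optimum is at a vertex; with two nutrient constraints at most two foods are used. Check each candidate.
black beans only: max(4.7/3.1, 184/56) = 3.286 servings → $2.63.
edamame only: max(4.7/1.9, 184/105) = 2.474 servings → $2.10.
cottage cheese only: max(4.7/0.3, 184/106) = 15.67 servings → $12.53.
oats only: max(4.7/2.5, 184/33) = 5.576 servings → $2.23.
black beans + edamame with both tight: 0.6568 servings and 1.402 servings → $1.72.
black beans + cottage cheese with both tight: 1.421 servings and 0.9852 servings → $1.92.
black beans + oats with both targets exact would need a negative amount; discard.
edamame + cottage cheese: the both-tight solution has a negative serving — not a feasible corner.
edamame + oats with both tight: 1.526 servings and 0.7202 servings → $1.59.
cottage cheese + oats with both tight: 1.195 servings and 1.737 servings → $1.65.
The minimum over all feasible corners is $1.59.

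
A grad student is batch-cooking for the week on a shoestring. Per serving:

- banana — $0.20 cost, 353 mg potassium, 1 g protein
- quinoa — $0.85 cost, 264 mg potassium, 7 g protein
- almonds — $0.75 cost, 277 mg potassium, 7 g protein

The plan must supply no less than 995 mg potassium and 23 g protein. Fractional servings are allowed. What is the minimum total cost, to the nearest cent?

$2.49

Compare the cost at each extreme point of the feasible region.
banana only: max(995/353, 23/1) = 23 servings → $4.60.
quinoa only: max(995/264, 23/7) = 3.769 servings → $3.20.
almonds only: max(995/277, 23/7) = 3.592 servings → $2.69.
banana + quinoa with both tight: 0.4046 servings and 3.228 servings → $2.82.
banana + almonds with both tight: 0.2707 servings and 3.247 servings → $2.49.
quinoa + almonds with both targets exact would need a negative amount; discard.
The minimum over all feasible corners is $2.49.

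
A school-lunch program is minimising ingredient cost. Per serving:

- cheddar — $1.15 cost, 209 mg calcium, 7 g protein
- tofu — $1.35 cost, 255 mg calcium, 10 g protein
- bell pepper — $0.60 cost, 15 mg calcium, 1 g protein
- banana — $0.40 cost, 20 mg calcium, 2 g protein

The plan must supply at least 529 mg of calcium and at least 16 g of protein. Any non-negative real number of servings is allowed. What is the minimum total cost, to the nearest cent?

$2.80

A basic optimal solution has at most two foods positive. Try each food alone and each pair with both targets met exactly.
cheddar only: max(529/209, 16/7) = 2.531 servings → $2.91.
tofu only: max(529/255, 16/10) = 2.075 servings → $2.80.
bell pepper only: max(529/15, 16/1) = 35.27 servings → $21.16.
banana only: max(529/20, 16/2) = 26.45 servings → $10.58.
cheddar + tofu with both targets exact would need a negative amount; discard.
cheddar + bell pepper with both targets exact would need a negative amount; discard.
cheddar + banana: intersection lies outside the first quadrant.
tofu + bell pepper: intersection lies outside the first quadrant.
tofu + banana: intersection lies outside the first quadrant.
bell pepper + banana with both targets exact would need a negative amount; discard.
So the least-cost plan costs $2.80.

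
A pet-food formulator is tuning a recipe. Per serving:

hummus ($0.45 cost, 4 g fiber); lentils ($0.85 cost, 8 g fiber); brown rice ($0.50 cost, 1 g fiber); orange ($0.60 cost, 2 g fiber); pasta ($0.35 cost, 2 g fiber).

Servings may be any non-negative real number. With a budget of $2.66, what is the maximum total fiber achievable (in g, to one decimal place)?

Fiber per dollar: lentils 9.412, hummus 8.889, pasta 5.714, orange 3.333, brown rice 2.
With no serving limits, spend the whole cost allowance on lentils: $2.66 / $0.85 × 8 g = 25.0 g.

25.0 g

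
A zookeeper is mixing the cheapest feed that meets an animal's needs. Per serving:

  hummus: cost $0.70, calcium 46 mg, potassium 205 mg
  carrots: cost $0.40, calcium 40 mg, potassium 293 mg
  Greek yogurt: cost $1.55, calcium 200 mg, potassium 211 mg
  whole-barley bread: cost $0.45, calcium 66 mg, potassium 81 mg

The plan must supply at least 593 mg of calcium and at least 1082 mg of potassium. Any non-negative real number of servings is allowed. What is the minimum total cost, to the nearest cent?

$4.23

The cheapest plan sits at a corner of the feasible region — with two constraints it uses at most two foods.
hummus only: max(593/46, 1082/205) = 12.89 servings → $9.02.
carrots only: max(593/40, 1082/293) = 14.82 servings → $5.93.
Greek yogurt only: max(593/200, 1082/211) = 5.128 servings → $7.95.
whole-barley bread only: max(593/66, 1082/81) = 13.36 servings → $6.01.
hummus + carrots with both targets exact would need a negative amount; discard.
hummus + Greek yogurt with both tight: 2.917 servings and 2.294 servings → $5.60.
hummus + whole-barley bread with both tight: 2.385 servings and 7.323 servings → $4.96.
carrots + Greek yogurt with both tight: 1.82 servings and 2.601 servings → $4.76.
carrots + whole-barley bread with both tight: 1.452 servings and 8.105 servings → $4.23.
Greek yogurt + whole-barley bread: intersection lies outside the first quadrant.
The minimum over all feasible corners is $4.23.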